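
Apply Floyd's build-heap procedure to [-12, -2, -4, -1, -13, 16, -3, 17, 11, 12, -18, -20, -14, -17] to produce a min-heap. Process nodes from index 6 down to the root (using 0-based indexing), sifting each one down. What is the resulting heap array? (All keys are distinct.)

[-20, -18, -17, -1, -13, -14, -12, 17, 11, 12, -2, 16, -4, -3]

sift down from index 6:
  -3 vs only child -17 at index 13, swap → [-12, -2, -4, -1, -13, 16, -17, 17, 11, 12, -18, -20, -14, -3]
sift down from index 5:
  16 vs smaller child -20 at index 11, swap → [-12, -2, -4, -1, -13, -20, -17, 17, 11, 12, -18, 16, -14, -3]
sift down from index 4:
  -13 vs smaller child -18 at index 10, swap → [-12, -2, -4, -1, -18, -20, -17, 17, 11, 12, -13, 16, -14, -3]
sift down from index 3: already satisfies heap property
sift down from index 2:
  -4 vs smaller child -20 at index 5, swap → [-12, -2, -20, -1, -18, -4, -17, 17, 11, 12, -13, 16, -14, -3]
  -4 vs smaller child -14 at index 12, swap → [-12, -2, -20, -1, -18, -14, -17, 17, 11, 12, -13, 16, -4, -3]
sift down from index 1:
  -2 vs smaller child -18 at index 4, swap → [-12, -18, -20, -1, -2, -14, -17, 17, 11, 12, -13, 16, -4, -3]
  -2 vs smaller child -13 at index 10, swap → [-12, -18, -20, -1, -13, -14, -17, 17, 11, 12, -2, 16, -4, -3]
sift down from index 0:
  -12 vs smaller child -20 at index 2, swap → [-20, -18, -12, -1, -13, -14, -17, 17, 11, 12, -2, 16, -4, -3]
  -12 vs smaller child -17 at index 6, swap → [-20, -18, -17, -1, -13, -14, -12, 17, 11, 12, -2, 16, -4, -3]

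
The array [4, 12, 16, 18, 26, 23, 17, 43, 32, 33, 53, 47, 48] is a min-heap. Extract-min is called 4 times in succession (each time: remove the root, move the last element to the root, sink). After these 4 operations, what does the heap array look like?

extract-min #1 returns 4:
  remove root 4; move last element 48 to root → [48, 12, 16, 18, 26, 23, 17, 43, 32, 33, 53, 47]
  48 vs smaller child 12 at index 1, swap → [12, 48, 16, 18, 26, 23, 17, 43, 32, 33, 53, 47]
  48 vs smaller child 18 at index 3, swap → [12, 18, 16, 48, 26, 23, 17, 43, 32, 33, 53, 47]
  48 vs smaller child 32 at index 8, swap → [12, 18, 16, 32, 26, 23, 17, 43, 48, 33, 53, 47]
extract-min #2 returns 12:
  remove root 12; move last element 47 to root → [47, 18, 16, 32, 26, 23, 17, 43, 48, 33, 53]
  47 vs smaller child 16 at index 2, swap → [16, 18, 47, 32, 26, 23, 17, 43, 48, 33, 53]
  47 vs smaller child 17 at index 6, swap → [16, 18, 17, 32, 26, 23, 47, 43, 48, 33, 53]
extract-min #3 returns 16:
  remove root 16; move last element 53 to root → [53, 18, 17, 32, 26, 23, 47, 43, 48, 33]
  53 vs smaller child 17 at index 2, swap → [17, 18, 53, 32, 26, 23, 47, 43, 48, 33]
  53 vs smaller child 23 at index 5, swap → [17, 18, 23, 32, 26, 53, 47, 43, 48, 33]
extract-min #4 returns 17:
  remove root 17; move last element 33 to root → [33, 18, 23, 32, 26, 53, 47, 43, 48]
  33 vs smaller child 18 at index 1, swap → [18, 33, 23, 32, 26, 53, 47, 43, 48]
  33 vs smaller child 26 at index 4, swap → [18, 26, 23, 32, 33, 53, 47, 43, 48]

[18, 26, 23, 32, 33, 53, 47, 43, 48]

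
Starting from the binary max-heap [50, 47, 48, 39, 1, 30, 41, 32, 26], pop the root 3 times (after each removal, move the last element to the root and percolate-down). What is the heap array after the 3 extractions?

[41, 39, 30, 32, 1, 26]

extract-max #1 returns 50:
  remove root 50; move last element 26 to root → [26, 47, 48, 39, 1, 30, 41, 32]
  26 vs larger child 48 at index 2, swap → [48, 47, 26, 39, 1, 30, 41, 32]
  26 vs larger child 41 at index 6, swap → [48, 47, 41, 39, 1, 30, 26, 32]
extract-max #2 returns 48:
  remove root 48; move last element 32 to root → [32, 47, 41, 39, 1, 30, 26]
  32 vs larger child 47 at index 1, swap → [47, 32, 41, 39, 1, 30, 26]
  32 vs larger child 39 at index 3, swap → [47, 39, 41, 32, 1, 30, 26]
extract-max #3 returns 47:
  remove root 47; move last element 26 to root → [26, 39, 41, 32, 1, 30]
  26 vs larger child 41 at index 2, swap → [41, 39, 26, 32, 1, 30]
  26 vs only child 30 at index 5, swap → [41, 39, 30, 32, 1, 26]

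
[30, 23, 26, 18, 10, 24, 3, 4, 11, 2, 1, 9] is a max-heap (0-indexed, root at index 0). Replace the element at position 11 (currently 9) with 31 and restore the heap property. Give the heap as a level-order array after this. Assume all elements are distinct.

[31, 23, 30, 18, 10, 26, 3, 4, 11, 2, 1, 24]

set index 11 from 9 to 31 → [30, 23, 26, 18, 10, 24, 3, 4, 11, 2, 1, 31]
31 > parent 24 at index 5, swap → [30, 23, 26, 18, 10, 31, 3, 4, 11, 2, 1, 24]
31 > parent 26 at index 2, swap → [30, 23, 31, 18, 10, 26, 3, 4, 11, 2, 1, 24]
31 > parent 30 at index 0, swap → [31, 23, 30, 18, 10, 26, 3, 4, 11, 2, 1, 24]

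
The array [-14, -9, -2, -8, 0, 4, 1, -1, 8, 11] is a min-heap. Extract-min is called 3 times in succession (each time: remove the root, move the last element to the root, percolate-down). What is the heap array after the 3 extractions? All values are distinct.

extract-min #1 returns -14:
  remove root -14; move last element 11 to root → [11, -9, -2, -8, 0, 4, 1, -1, 8]
  11 vs smaller child -9 at index 1, swap → [-9, 11, -2, -8, 0, 4, 1, -1, 8]
  11 vs smaller child -8 at index 3, swap → [-9, -8, -2, 11, 0, 4, 1, -1, 8]
  11 vs smaller child -1 at index 7, swap → [-9, -8, -2, -1, 0, 4, 1, 11, 8]
extract-min #2 returns -9:
  remove root -9; move last element 8 to root → [8, -8, -2, -1, 0, 4, 1, 11]
  8 vs smaller child -8 at index 1, swap → [-8, 8, -2, -1, 0, 4, 1, 11]
  8 vs smaller child -1 at index 3, swap → [-8, -1, -2, 8, 0, 4, 1, 11]
extract-min #3 returns -8:
  remove root -8; move last element 11 to root → [11, -1, -2, 8, 0, 4, 1]
  11 vs smaller child -2 at index 2, swap → [-2, -1, 11, 8, 0, 4, 1]
  11 vs smaller child 1 at index 6, swap → [-2, -1, 1, 8, 0, 4, 11]

[-2, -1, 1, 8, 0, 4, 11]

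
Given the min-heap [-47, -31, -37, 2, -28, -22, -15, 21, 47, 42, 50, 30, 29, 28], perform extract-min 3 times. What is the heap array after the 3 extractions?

[-28, 2, -22, 21, 29, 28, -15, 30, 47, 42, 50]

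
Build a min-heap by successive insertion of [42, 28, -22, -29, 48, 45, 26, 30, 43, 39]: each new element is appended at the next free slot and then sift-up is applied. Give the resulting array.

Insert 42:
  append 42 at index 0 → [42] (no swap needed)
Insert 28:
  append 28 at index 1 → [42, 28]
  28 < parent 42 at index 0, swap → [28, 42]
Insert -22:
  append -22 at index 2 → [28, 42, -22]
  -22 < parent 28 at index 0, swap → [-22, 42, 28]
Insert -29:
  append -29 at index 3 → [-22, 42, 28, -29]
  -29 < parent 42 at index 1, swap → [-22, -29, 28, 42]
  -29 < parent -22 at index 0, swap → [-29, -22, 28, 42]
Insert 48:
  append 48 at index 4 → [-29, -22, 28, 42, 48] (no swap needed)
Insert 45:
  append 45 at index 5 → [-29, -22, 28, 42, 48, 45] (no swap needed)
Insert 26:
  append 26 at index 6 → [-29, -22, 28, 42, 48, 45, 26]
  26 < parent 28 at index 2, swap → [-29, -22, 26, 42, 48, 45, 28]
Insert 30:
  append 30 at index 7 → [-29, -22, 26, 42, 48, 45, 28, 30]
  30 < parent 42 at index 3, swap → [-29, -22, 26, 30, 48, 45, 28, 42]
Insert 43:
  append 43 at index 8 → [-29, -22, 26, 30, 48, 45, 28, 42, 43] (no swap needed)
Insert 39:
  append 39 at index 9 → [-29, -22, 26, 30, 48, 45, 28, 42, 43, 39]
  39 < parent 48 at index 4, swap → [-29, -22, 26, 30, 39, 45, 28, 42, 43, 48]

[-29, -22, 26, 30, 39, 45, 28, 42, 43, 48]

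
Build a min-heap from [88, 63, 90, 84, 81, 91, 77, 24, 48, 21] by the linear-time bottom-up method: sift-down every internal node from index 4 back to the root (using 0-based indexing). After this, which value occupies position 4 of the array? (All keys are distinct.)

sift down from index 4:
  81 vs only child 21 at index 9, swap → [88, 63, 90, 84, 21, 91, 77, 24, 48, 81]
sift down from index 3:
  84 vs smaller child 24 at index 7, swap → [88, 63, 90, 24, 21, 91, 77, 84, 48, 81]
sift down from index 2:
  90 vs smaller child 77 at index 6, swap → [88, 63, 77, 24, 21, 91, 90, 84, 48, 81]
sift down from index 1:
  63 vs smaller child 21 at index 4, swap → [88, 21, 77, 24, 63, 91, 90, 84, 48, 81]
sift down from index 0:
  88 vs smaller child 21 at index 1, swap → [21, 88, 77, 24, 63, 91, 90, 84, 48, 81]
  88 vs smaller child 24 at index 3, swap → [21, 24, 77, 88, 63, 91, 90, 84, 48, 81]
  88 vs smaller child 48 at index 8, swap → [21, 24, 77, 48, 63, 91, 90, 84, 88, 81]
resulting array: [21, 24, 77, 48, 63, 91, 90, 84, 88, 81]

63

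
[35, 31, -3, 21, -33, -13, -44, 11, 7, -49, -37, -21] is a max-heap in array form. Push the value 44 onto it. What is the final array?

[44, 31, 35, 21, -33, -3, -44, 11, 7, -49, -37, -21, -13]

append 44 at index 12 → [35, 31, -3, 21, -33, -13, -44, 11, 7, -49, -37, -21, 44]
44 > parent -13 at index 5, swap → [35, 31, -3, 21, -33, 44, -44, 11, 7, -49, -37, -21, -13]
44 > parent -3 at index 2, swap → [35, 31, 44, 21, -33, -3, -44, 11, 7, -49, -37, -21, -13]
44 > parent 35 at index 0, swap → [44, 31, 35, 21, -33, -3, -44, 11, 7, -49, -37, -21, -13]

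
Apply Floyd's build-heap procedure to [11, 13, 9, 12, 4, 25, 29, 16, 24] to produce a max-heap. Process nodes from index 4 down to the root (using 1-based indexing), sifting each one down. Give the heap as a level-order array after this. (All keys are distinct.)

[29, 24, 25, 16, 4, 11, 9, 13, 12]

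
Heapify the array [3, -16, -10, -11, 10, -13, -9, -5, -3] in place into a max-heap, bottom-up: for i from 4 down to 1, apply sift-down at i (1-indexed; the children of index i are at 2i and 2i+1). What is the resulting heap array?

[10, 3, -9, -3, -16, -13, -10, -5, -11]

sift down from index 4:
  -11 vs larger child -3 at index 9, swap → [3, -16, -10, -3, 10, -13, -9, -5, -11]
sift down from index 3:
  -10 vs larger child -9 at index 7, swap → [3, -16, -9, -3, 10, -13, -10, -5, -11]
sift down from index 2:
  -16 vs larger child 10 at index 5, swap → [3, 10, -9, -3, -16, -13, -10, -5, -11]
sift down from index 1:
  3 vs larger child 10 at index 2, swap → [10, 3, -9, -3, -16, -13, -10, -5, -11]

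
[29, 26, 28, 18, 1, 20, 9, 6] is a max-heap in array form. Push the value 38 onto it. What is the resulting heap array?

append 38 at index 8 → [29, 26, 28, 18, 1, 20, 9, 6, 38]
38 > parent 18 at index 3, swap → [29, 26, 28, 38, 1, 20, 9, 6, 18]
38 > parent 26 at index 1, swap → [29, 38, 28, 26, 1, 20, 9, 6, 18]
38 > parent 29 at index 0, swap → [38, 29, 28, 26, 1, 20, 9, 6, 18]

[38, 29, 28, 26, 1, 20, 9, 6, 18]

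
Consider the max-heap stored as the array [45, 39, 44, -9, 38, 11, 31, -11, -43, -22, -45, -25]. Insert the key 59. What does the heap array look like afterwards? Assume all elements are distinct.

[59, 39, 45, -9, 38, 44, 31, -11, -43, -22, -45, -25, 11]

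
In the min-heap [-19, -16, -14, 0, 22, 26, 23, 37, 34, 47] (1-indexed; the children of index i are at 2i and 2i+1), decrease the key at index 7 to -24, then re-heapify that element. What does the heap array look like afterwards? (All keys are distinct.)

[-24, -16, -19, 0, 22, 26, -14, 37, 34, 47]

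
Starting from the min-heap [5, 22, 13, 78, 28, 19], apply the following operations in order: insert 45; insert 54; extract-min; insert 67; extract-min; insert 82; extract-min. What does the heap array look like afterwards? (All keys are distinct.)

[22, 28, 45, 54, 82, 78, 67]

insert 45:
  append 45 at index 6 → [5, 22, 13, 78, 28, 19, 45] (no swap needed)
insert 54:
  append 54 at index 7 → [5, 22, 13, 78, 28, 19, 45, 54]
  54 < parent 78 at index 3, swap → [5, 22, 13, 54, 28, 19, 45, 78]
extract-min → returns 5:
  remove root 5; move last element 78 to root → [78, 22, 13, 54, 28, 19, 45]
  78 vs smaller child 13 at index 2, swap → [13, 22, 78, 54, 28, 19, 45]
  78 vs smaller child 19 at index 5, swap → [13, 22, 19, 54, 28, 78, 45]
insert 67:
  append 67 at index 7 → [13, 22, 19, 54, 28, 78, 45, 67] (no swap needed)
extract-min → returns 13:
  remove root 13; move last element 67 to root → [67, 22, 19, 54, 28, 78, 45]
  67 vs smaller child 19 at index 2, swap → [19, 22, 67, 54, 28, 78, 45]
  67 vs smaller child 45 at index 6, swap → [19, 22, 45, 54, 28, 78, 67]
insert 82:
  append 82 at index 7 → [19, 22, 45, 54, 28, 78, 67, 82] (no swap needed)
extract-min → returns 19:
  remove root 19; move last element 82 to root → [82, 22, 45, 54, 28, 78, 67]
  82 vs smaller child 22 at index 1, swap → [22, 82, 45, 54, 28, 78, 67]
  82 vs smaller child 28 at index 4, swap → [22, 28, 45, 54, 82, 78, 67]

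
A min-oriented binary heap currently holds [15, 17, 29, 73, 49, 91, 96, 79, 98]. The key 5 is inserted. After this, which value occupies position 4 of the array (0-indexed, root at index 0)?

append 5 at index 9 → [15, 17, 29, 73, 49, 91, 96, 79, 98, 5]
5 < parent 49 at index 4, swap → [15, 17, 29, 73, 5, 91, 96, 79, 98, 49]
5 < parent 17 at index 1, swap → [15, 5, 29, 73, 17, 91, 96, 79, 98, 49]
5 < parent 15 at index 0, swap → [5, 15, 29, 73, 17, 91, 96, 79, 98, 49]
resulting array: [5, 15, 29, 73, 17, 91, 96, 79, 98, 49]

17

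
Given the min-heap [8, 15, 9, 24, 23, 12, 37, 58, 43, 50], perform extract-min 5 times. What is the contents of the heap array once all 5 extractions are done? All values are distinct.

extract-min #1 returns 8:
  remove root 8; move last element 50 to root → [50, 15, 9, 24, 23, 12, 37, 58, 43]
  50 vs smaller child 9 at index 2, swap → [9, 15, 50, 24, 23, 12, 37, 58, 43]
  50 vs smaller child 12 at index 5, swap → [9, 15, 12, 24, 23, 50, 37, 58, 43]
extract-min #2 returns 9:
  remove root 9; move last element 43 to root → [43, 15, 12, 24, 23, 50, 37, 58]
  43 vs smaller child 12 at index 2, swap → [12, 15, 43, 24, 23, 50, 37, 58]
  43 vs smaller child 37 at index 6, swap → [12, 15, 37, 24, 23, 50, 43, 58]
extract-min #3 returns 12:
  remove root 12; move last element 58 to root → [58, 15, 37, 24, 23, 50, 43]
  58 vs smaller child 15 at index 1, swap → [15, 58, 37, 24, 23, 50, 43]
  58 vs smaller child 23 at index 4, swap → [15, 23, 37, 24, 58, 50, 43]
extract-min #4 returns 15:
  remove root 15; move last element 43 to root → [43, 23, 37, 24, 58, 50]
  43 vs smaller child 23 at index 1, swap → [23, 43, 37, 24, 58, 50]
  43 vs smaller child 24 at index 3, swap → [23, 24, 37, 43, 58, 50]
extract-min #5 returns 23:
  remove root 23; move last element 50 to root → [50, 24, 37, 43, 58]
  50 vs smaller child 24 at index 1, swap → [24, 50, 37, 43, 58]
  50 vs smaller child 43 at index 3, swap → [24, 43, 37, 50, 58]

[24, 43, 37, 50, 58]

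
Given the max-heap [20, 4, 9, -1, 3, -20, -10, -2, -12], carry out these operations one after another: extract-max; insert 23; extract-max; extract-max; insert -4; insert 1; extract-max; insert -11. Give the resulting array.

[3, 1, -10, -1, -2, -20, -12, -4, -11]

extract-max → returns 20:
  remove root 20; move last element -12 to root → [-12, 4, 9, -1, 3, -20, -10, -2]
  -12 vs larger child 9 at index 2, swap → [9, 4, -12, -1, 3, -20, -10, -2]
  -12 vs larger child -10 at index 6, swap → [9, 4, -10, -1, 3, -20, -12, -2]
insert 23:
  append 23 at index 8 → [9, 4, -10, -1, 3, -20, -12, -2, 23]
  23 > parent -1 at index 3, swap → [9, 4, -10, 23, 3, -20, -12, -2, -1]
  23 > parent 4 at index 1, swap → [9, 23, -10, 4, 3, -20, -12, -2, -1]
  23 > parent 9 at index 0, swap → [23, 9, -10, 4, 3, -20, -12, -2, -1]
extract-max → returns 23:
  remove root 23; move last element -1 to root → [-1, 9, -10, 4, 3, -20, -12, -2]
  -1 vs larger child 9 at index 1, swap → [9, -1, -10, 4, 3, -20, -12, -2]
  -1 vs larger child 4 at index 3, swap → [9, 4, -10, -1, 3, -20, -12, -2]
extract-max → returns 9:
  remove root 9; move last element -2 to root → [-2, 4, -10, -1, 3, -20, -12]
  -2 vs larger child 4 at index 1, swap → [4, -2, -10, -1, 3, -20, -12]
  -2 vs larger child 3 at index 4, swap → [4, 3, -10, -1, -2, -20, -12]
insert -4:
  append -4 at index 7 → [4, 3, -10, -1, -2, -20, -12, -4] (no swap needed)
insert 1:
  append 1 at index 8 → [4, 3, -10, -1, -2, -20, -12, -4, 1]
  1 > parent -1 at index 3, swap → [4, 3, -10, 1, -2, -20, -12, -4, -1]
extract-max → returns 4:
  remove root 4; move last element -1 to root → [-1, 3, -10, 1, -2, -20, -12, -4]
  -1 vs larger child 3 at index 1, swap → [3, -1, -10, 1, -2, -20, -12, -4]
  -1 vs larger child 1 at index 3, swap → [3, 1, -10, -1, -2, -20, -12, -4]
insert -11:
  append -11 at index 8 → [3, 1, -10, -1, -2, -20, -12, -4, -11] (no swap needed)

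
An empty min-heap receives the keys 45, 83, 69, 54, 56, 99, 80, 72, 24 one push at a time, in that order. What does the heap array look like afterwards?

[24, 45, 69, 54, 56, 99, 80, 83, 72]

Insert 45:
  append 45 at index 0 → [45] (no swap needed)
Insert 83:
  append 83 at index 1 → [45, 83] (no swap needed)
Insert 69:
  append 69 at index 2 → [45, 83, 69] (no swap needed)
Insert 54:
  append 54 at index 3 → [45, 83, 69, 54]
  54 < parent 83 at index 1, swap → [45, 54, 69, 83]
Insert 56:
  append 56 at index 4 → [45, 54, 69, 83, 56] (no swap needed)
Insert 99:
  append 99 at index 5 → [45, 54, 69, 83, 56, 99] (no swap needed)
Insert 80:
  append 80 at index 6 → [45, 54, 69, 83, 56, 99, 80] (no swap needed)
Insert 72:
  append 72 at index 7 → [45, 54, 69, 83, 56, 99, 80, 72]
  72 < parent 83 at index 3, swap → [45, 54, 69, 72, 56, 99, 80, 83]
Insert 24:
  append 24 at index 8 → [45, 54, 69, 72, 56, 99, 80, 83, 24]
  24 < parent 72 at index 3, swap → [45, 54, 69, 24, 56, 99, 80, 83, 72]
  24 < parent 54 at index 1, swap → [45, 24, 69, 54, 56, 99, 80, 83, 72]
  24 < parent 45 at index 0, swap → [24, 45, 69, 54, 56, 99, 80, 83, 72]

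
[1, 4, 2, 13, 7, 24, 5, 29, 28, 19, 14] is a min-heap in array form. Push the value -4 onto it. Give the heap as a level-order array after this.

[-4, 4, 1, 13, 7, 2, 5, 29, 28, 19, 14, 24]

append -4 at index 11 → [1, 4, 2, 13, 7, 24, 5, 29, 28, 19, 14, -4]
-4 < parent 24 at index 5, swap → [1, 4, 2, 13, 7, -4, 5, 29, 28, 19, 14, 24]
-4 < parent 2 at index 2, swap → [1, 4, -4, 13, 7, 2, 5, 29, 28, 19, 14, 24]
-4 < parent 1 at index 0, swap → [-4, 4, 1, 13, 7, 2, 5, 29, 28, 19, 14, 24]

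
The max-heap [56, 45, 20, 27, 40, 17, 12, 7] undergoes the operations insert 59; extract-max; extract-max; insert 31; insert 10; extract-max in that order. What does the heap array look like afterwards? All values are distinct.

[40, 31, 20, 27, 7, 17, 12, 10]

insert 59:
  append 59 at index 8 → [56, 45, 20, 27, 40, 17, 12, 7, 59]
  59 > parent 27 at index 3, swap → [56, 45, 20, 59, 40, 17, 12, 7, 27]
  59 > parent 45 at index 1, swap → [56, 59, 20, 45, 40, 17, 12, 7, 27]
  59 > parent 56 at index 0, swap → [59, 56, 20, 45, 40, 17, 12, 7, 27]
extract-max → returns 59:
  remove root 59; move last element 27 to root → [27, 56, 20, 45, 40, 17, 12, 7]
  27 vs larger child 56 at index 1, swap → [56, 27, 20, 45, 40, 17, 12, 7]
  27 vs larger child 45 at index 3, swap → [56, 45, 20, 27, 40, 17, 12, 7]
extract-max → returns 56:
  remove root 56; move last element 7 to root → [7, 45, 20, 27, 40, 17, 12]
  7 vs larger child 45 at index 1, swap → [45, 7, 20, 27, 40, 17, 12]
  7 vs larger child 40 at index 4, swap → [45, 40, 20, 27, 7, 17, 12]
insert 31:
  append 31 at index 7 → [45, 40, 20, 27, 7, 17, 12, 31]
  31 > parent 27 at index 3, swap → [45, 40, 20, 31, 7, 17, 12, 27]
insert 10:
  append 10 at index 8 → [45, 40, 20, 31, 7, 17, 12, 27, 10] (no swap needed)
extract-max → returns 45:
  remove root 45; move last element 10 to root → [10, 40, 20, 31, 7, 17, 12, 27]
  10 vs larger child 40 at index 1, swap → [40, 10, 20, 31, 7, 17, 12, 27]
  10 vs larger child 31 at index 3, swap → [40, 31, 20, 10, 7, 17, 12, 27]
  10 vs only child 27 at index 7, swap → [40, 31, 20, 27, 7, 17, 12, 10]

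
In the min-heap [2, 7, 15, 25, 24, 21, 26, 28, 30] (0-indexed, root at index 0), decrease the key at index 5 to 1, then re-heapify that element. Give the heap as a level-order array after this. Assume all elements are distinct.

[1, 7, 2, 25, 24, 15, 26, 28, 30]

set index 5 from 21 to 1 → [2, 7, 15, 25, 24, 1, 26, 28, 30]
1 < parent 15 at index 2, swap → [2, 7, 1, 25, 24, 15, 26, 28, 30]
1 < parent 2 at index 0, swap → [1, 7, 2, 25, 24, 15, 26, 28, 30]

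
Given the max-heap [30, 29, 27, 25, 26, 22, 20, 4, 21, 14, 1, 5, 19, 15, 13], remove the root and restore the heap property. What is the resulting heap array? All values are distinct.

remove root 30; move last element 13 to root → [13, 29, 27, 25, 26, 22, 20, 4, 21, 14, 1, 5, 19, 15]
13 vs larger child 29 at index 1, swap → [29, 13, 27, 25, 26, 22, 20, 4, 21, 14, 1, 5, 19, 15]
13 vs larger child 26 at index 4, swap → [29, 26, 27, 25, 13, 22, 20, 4, 21, 14, 1, 5, 19, 15]
13 vs larger child 14 at index 9, swap → [29, 26, 27, 25, 14, 22, 20, 4, 21, 13, 1, 5, 19, 15]

[29, 26, 27, 25, 14, 22, 20, 4, 21, 13, 1, 5, 19, 15]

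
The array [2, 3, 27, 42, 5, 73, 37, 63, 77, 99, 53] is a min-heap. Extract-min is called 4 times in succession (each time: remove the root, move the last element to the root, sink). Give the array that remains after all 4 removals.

[37, 42, 73, 63, 53, 99, 77]

extract-min #1 returns 2:
  remove root 2; move last element 53 to root → [53, 3, 27, 42, 5, 73, 37, 63, 77, 99]
  53 vs smaller child 3 at index 1, swap → [3, 53, 27, 42, 5, 73, 37, 63, 77, 99]
  53 vs smaller child 5 at index 4, swap → [3, 5, 27, 42, 53, 73, 37, 63, 77, 99]
extract-min #2 returns 3:
  remove root 3; move last element 99 to root → [99, 5, 27, 42, 53, 73, 37, 63, 77]
  99 vs smaller child 5 at index 1, swap → [5, 99, 27, 42, 53, 73, 37, 63, 77]
  99 vs smaller child 42 at index 3, swap → [5, 42, 27, 99, 53, 73, 37, 63, 77]
  99 vs smaller child 63 at index 7, swap → [5, 42, 27, 63, 53, 73, 37, 99, 77]
extract-min #3 returns 5:
  remove root 5; move last element 77 to root → [77, 42, 27, 63, 53, 73, 37, 99]
  77 vs smaller child 27 at index 2, swap → [27, 42, 77, 63, 53, 73, 37, 99]
  77 vs smaller child 37 at index 6, swap → [27, 42, 37, 63, 53, 73, 77, 99]
extract-min #4 returns 27:
  remove root 27; move last element 99 to root → [99, 42, 37, 63, 53, 73, 77]
  99 vs smaller child 37 at index 2, swap → [37, 42, 99, 63, 53, 73, 77]
  99 vs smaller child 73 at index 5, swap → [37, 42, 73, 63, 53, 99, 77]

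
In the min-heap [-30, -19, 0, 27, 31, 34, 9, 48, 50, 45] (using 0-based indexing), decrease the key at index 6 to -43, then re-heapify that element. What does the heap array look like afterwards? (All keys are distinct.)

set index 6 from 9 to -43 → [-30, -19, 0, 27, 31, 34, -43, 48, 50, 45]
-43 < parent 0 at index 2, swap → [-30, -19, -43, 27, 31, 34, 0, 48, 50, 45]
-43 < parent -30 at index 0, swap → [-43, -19, -30, 27, 31, 34, 0, 48, 50, 45]

[-43, -19, -30, 27, 31, 34, 0, 48, 50, 45]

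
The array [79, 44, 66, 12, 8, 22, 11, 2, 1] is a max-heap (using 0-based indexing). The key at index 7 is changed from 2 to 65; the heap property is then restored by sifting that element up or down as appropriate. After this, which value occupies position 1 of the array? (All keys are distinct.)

65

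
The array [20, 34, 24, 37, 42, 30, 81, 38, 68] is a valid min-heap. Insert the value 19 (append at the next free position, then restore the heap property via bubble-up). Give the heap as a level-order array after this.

[19, 20, 24, 37, 34, 30, 81, 38, 68, 42]

append 19 at index 9 → [20, 34, 24, 37, 42, 30, 81, 38, 68, 19]
19 < parent 42 at index 4, swap → [20, 34, 24, 37, 19, 30, 81, 38, 68, 42]
19 < parent 34 at index 1, swap → [20, 19, 24, 37, 34, 30, 81, 38, 68, 42]
19 < parent 20 at index 0, swap → [19, 20, 24, 37, 34, 30, 81, 38, 68, 42]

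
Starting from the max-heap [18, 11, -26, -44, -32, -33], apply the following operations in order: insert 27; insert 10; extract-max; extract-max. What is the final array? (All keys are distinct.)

[11, 10, -26, -44, -32, -33]

insert 27:
  append 27 at index 6 → [18, 11, -26, -44, -32, -33, 27]
  27 > parent -26 at index 2, swap → [18, 11, 27, -44, -32, -33, -26]
  27 > parent 18 at index 0, swap → [27, 11, 18, -44, -32, -33, -26]
insert 10:
  append 10 at index 7 → [27, 11, 18, -44, -32, -33, -26, 10]
  10 > parent -44 at index 3, swap → [27, 11, 18, 10, -32, -33, -26, -44]
extract-max → returns 27:
  remove root 27; move last element -44 to root → [-44, 11, 18, 10, -32, -33, -26]
  -44 vs larger child 18 at index 2, swap → [18, 11, -44, 10, -32, -33, -26]
  -44 vs larger child -26 at index 6, swap → [18, 11, -26, 10, -32, -33, -44]
extract-max → returns 18:
  remove root 18; move last element -44 to root → [-44, 11, -26, 10, -32, -33]
  -44 vs larger child 11 at index 1, swap → [11, -44, -26, 10, -32, -33]
  -44 vs larger child 10 at index 3, swap → [11, 10, -26, -44, -32, -33]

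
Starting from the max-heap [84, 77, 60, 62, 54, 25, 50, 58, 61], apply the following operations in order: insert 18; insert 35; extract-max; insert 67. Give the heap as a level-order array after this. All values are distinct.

[77, 67, 60, 61, 62, 25, 50, 58, 35, 18, 54]

insert 18:
  append 18 at index 9 → [84, 77, 60, 62, 54, 25, 50, 58, 61, 18] (no swap needed)
insert 35:
  append 35 at index 10 → [84, 77, 60, 62, 54, 25, 50, 58, 61, 18, 35] (no swap needed)
extract-max → returns 84:
  remove root 84; move last element 35 to root → [35, 77, 60, 62, 54, 25, 50, 58, 61, 18]
  35 vs larger child 77 at index 1, swap → [77, 35, 60, 62, 54, 25, 50, 58, 61, 18]
  35 vs larger child 62 at index 3, swap → [77, 62, 60, 35, 54, 25, 50, 58, 61, 18]
  35 vs larger child 61 at index 8, swap → [77, 62, 60, 61, 54, 25, 50, 58, 35, 18]
insert 67:
  append 67 at index 10 → [77, 62, 60, 61, 54, 25, 50, 58, 35, 18, 67]
  67 > parent 54 at index 4, swap → [77, 62, 60, 61, 67, 25, 50, 58, 35, 18, 54]
  67 > parent 62 at index 1, swap → [77, 67, 60, 61, 62, 25, 50, 58, 35, 18, 54]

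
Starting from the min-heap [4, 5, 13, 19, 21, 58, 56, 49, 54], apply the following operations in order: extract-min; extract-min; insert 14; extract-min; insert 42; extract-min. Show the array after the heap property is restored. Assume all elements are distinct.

[19, 21, 54, 42, 49, 58, 56]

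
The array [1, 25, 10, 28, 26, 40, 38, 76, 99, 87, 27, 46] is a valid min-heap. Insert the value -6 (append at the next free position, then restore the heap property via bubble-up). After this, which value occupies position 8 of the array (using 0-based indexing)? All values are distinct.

99

append -6 at index 12 → [1, 25, 10, 28, 26, 40, 38, 76, 99, 87, 27, 46, -6]
-6 < parent 40 at index 5, swap → [1, 25, 10, 28, 26, -6, 38, 76, 99, 87, 27, 46, 40]
-6 < parent 10 at index 2, swap → [1, 25, -6, 28, 26, 10, 38, 76, 99, 87, 27, 46, 40]
-6 < parent 1 at index 0, swap → [-6, 25, 1, 28, 26, 10, 38, 76, 99, 87, 27, 46, 40]
resulting array: [-6, 25, 1, 28, 26, 10, 38, 76, 99, 87, 27, 46, 40]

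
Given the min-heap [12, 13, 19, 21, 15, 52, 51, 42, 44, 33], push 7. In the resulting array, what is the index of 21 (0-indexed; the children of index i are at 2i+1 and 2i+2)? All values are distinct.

append 7 at index 10 → [12, 13, 19, 21, 15, 52, 51, 42, 44, 33, 7]
7 < parent 15 at index 4, swap → [12, 13, 19, 21, 7, 52, 51, 42, 44, 33, 15]
7 < parent 13 at index 1, swap → [12, 7, 19, 21, 13, 52, 51, 42, 44, 33, 15]
7 < parent 12 at index 0, swap → [7, 12, 19, 21, 13, 52, 51, 42, 44, 33, 15]
resulting array: [7, 12, 19, 21, 13, 52, 51, 42, 44, 33, 15]

3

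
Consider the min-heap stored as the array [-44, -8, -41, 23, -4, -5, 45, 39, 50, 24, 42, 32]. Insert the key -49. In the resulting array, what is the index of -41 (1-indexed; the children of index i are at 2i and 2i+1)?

append -49 at index 13 → [-44, -8, -41, 23, -4, -5, 45, 39, 50, 24, 42, 32, -49]
-49 < parent -5 at index 6, swap → [-44, -8, -41, 23, -4, -49, 45, 39, 50, 24, 42, 32, -5]
-49 < parent -41 at index 3, swap → [-44, -8, -49, 23, -4, -41, 45, 39, 50, 24, 42, 32, -5]
-49 < parent -44 at index 1, swap → [-49, -8, -44, 23, -4, -41, 45, 39, 50, 24, 42, 32, -5]
resulting array: [-49, -8, -44, 23, -4, -41, 45, 39, 50, 24, 42, 32, -5]

6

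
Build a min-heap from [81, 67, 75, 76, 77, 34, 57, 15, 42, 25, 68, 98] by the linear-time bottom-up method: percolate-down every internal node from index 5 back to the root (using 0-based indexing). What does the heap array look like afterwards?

[15, 25, 34, 42, 68, 75, 57, 76, 67, 77, 81, 98]

sift down from index 5: already satisfies heap property
sift down from index 4:
  77 vs smaller child 25 at index 9, swap → [81, 67, 75, 76, 25, 34, 57, 15, 42, 77, 68, 98]
sift down from index 3:
  76 vs smaller child 15 at index 7, swap → [81, 67, 75, 15, 25, 34, 57, 76, 42, 77, 68, 98]
sift down from index 2:
  75 vs smaller child 34 at index 5, swap → [81, 67, 34, 15, 25, 75, 57, 76, 42, 77, 68, 98]
sift down from index 1:
  67 vs smaller child 15 at index 3, swap → [81, 15, 34, 67, 25, 75, 57, 76, 42, 77, 68, 98]
  67 vs smaller child 42 at index 8, swap → [81, 15, 34, 42, 25, 75, 57, 76, 67, 77, 68, 98]
sift down from index 0:
  81 vs smaller child 15 at index 1, swap → [15, 81, 34, 42, 25, 75, 57, 76, 67, 77, 68, 98]
  81 vs smaller child 25 at index 4, swap → [15, 25, 34, 42, 81, 75, 57, 76, 67, 77, 68, 98]
  81 vs smaller child 68 at index 10, swap → [15, 25, 34, 42, 68, 75, 57, 76, 67, 77, 81, 98]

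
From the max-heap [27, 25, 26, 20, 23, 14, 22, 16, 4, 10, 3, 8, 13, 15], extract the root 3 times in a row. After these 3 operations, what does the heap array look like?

extract-max #1 returns 27:
  remove root 27; move last element 15 to root → [15, 25, 26, 20, 23, 14, 22, 16, 4, 10, 3, 8, 13]
  15 vs larger child 26 at index 2, swap → [26, 25, 15, 20, 23, 14, 22, 16, 4, 10, 3, 8, 13]
  15 vs larger child 22 at index 6, swap → [26, 25, 22, 20, 23, 14, 15, 16, 4, 10, 3, 8, 13]
extract-max #2 returns 26:
  remove root 26; move last element 13 to root → [13, 25, 22, 20, 23, 14, 15, 16, 4, 10, 3, 8]
  13 vs larger child 25 at index 1, swap → [25, 13, 22, 20, 23, 14, 15, 16, 4, 10, 3, 8]
  13 vs larger child 23 at index 4, swap → [25, 23, 22, 20, 13, 14, 15, 16, 4, 10, 3, 8]
extract-max #3 returns 25:
  remove root 25; move last element 8 to root → [8, 23, 22, 20, 13, 14, 15, 16, 4, 10, 3]
  8 vs larger child 23 at index 1, swap → [23, 8, 22, 20, 13, 14, 15, 16, 4, 10, 3]
  8 vs larger child 20 at index 3, swap → [23, 20, 22, 8, 13, 14, 15, 16, 4, 10, 3]
  8 vs larger child 16 at index 7, swap → [23, 20, 22, 16, 13, 14, 15, 8, 4, 10, 3]

[23, 20, 22, 16, 13, 14, 15, 8, 4, 10, 3]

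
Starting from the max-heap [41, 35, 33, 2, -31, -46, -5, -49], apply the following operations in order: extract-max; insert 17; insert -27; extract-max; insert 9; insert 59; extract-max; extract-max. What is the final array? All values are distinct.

[17, 9, -5, 2, -31, -46, -27, -49]

extract-max → returns 41:
  remove root 41; move last element -49 to root → [-49, 35, 33, 2, -31, -46, -5]
  -49 vs larger child 35 at index 1, swap → [35, -49, 33, 2, -31, -46, -5]
  -49 vs larger child 2 at index 3, swap → [35, 2, 33, -49, -31, -46, -5]
insert 17:
  append 17 at index 7 → [35, 2, 33, -49, -31, -46, -5, 17]
  17 > parent -49 at index 3, swap → [35, 2, 33, 17, -31, -46, -5, -49]
  17 > parent 2 at index 1, swap → [35, 17, 33, 2, -31, -46, -5, -49]
insert -27:
  append -27 at index 8 → [35, 17, 33, 2, -31, -46, -5, -49, -27] (no swap needed)
extract-max → returns 35:
  remove root 35; move last element -27 to root → [-27, 17, 33, 2, -31, -46, -5, -49]
  -27 vs larger child 33 at index 2, swap → [33, 17, -27, 2, -31, -46, -5, -49]
  -27 vs larger child -5 at index 6, swap → [33, 17, -5, 2, -31, -46, -27, -49]
insert 9:
  append 9 at index 8 → [33, 17, -5, 2, -31, -46, -27, -49, 9]
  9 > parent 2 at index 3, swap → [33, 17, -5, 9, -31, -46, -27, -49, 2]
insert 59:
  append 59 at index 9 → [33, 17, -5, 9, -31, -46, -27, -49, 2, 59]
  59 > parent -31 at index 4, swap → [33, 17, -5, 9, 59, -46, -27, -49, 2, -31]
  59 > parent 17 at index 1, swap → [33, 59, -5, 9, 17, -46, -27, -49, 2, -31]
  59 > parent 33 at index 0, swap → [59, 33, -5, 9, 17, -46, -27, -49, 2, -31]
extract-max → returns 59:
  remove root 59; move last element -31 to root → [-31, 33, -5, 9, 17, -46, -27, -49, 2]
  -31 vs larger child 33 at index 1, swap → [33, -31, -5, 9, 17, -46, -27, -49, 2]
  -31 vs larger child 17 at index 4, swap → [33, 17, -5, 9, -31, -46, -27, -49, 2]
extract-max → returns 33:
  remove root 33; move last element 2 to root → [2, 17, -5, 9, -31, -46, -27, -49]
  2 vs larger child 17 at index 1, swap → [17, 2, -5, 9, -31, -46, -27, -49]
  2 vs larger child 9 at index 3, swap → [17, 9, -5, 2, -31, -46, -27, -49]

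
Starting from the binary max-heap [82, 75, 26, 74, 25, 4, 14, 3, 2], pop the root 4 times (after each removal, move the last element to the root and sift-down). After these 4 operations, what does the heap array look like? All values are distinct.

[25, 4, 14, 3, 2]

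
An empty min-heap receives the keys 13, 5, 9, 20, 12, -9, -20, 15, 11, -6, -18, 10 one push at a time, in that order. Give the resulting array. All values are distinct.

Insert 13:
  append 13 at index 0 → [13] (no swap needed)
Insert 5:
  append 5 at index 1 → [13, 5]
  5 < parent 13 at index 0, swap → [5, 13]
Insert 9:
  append 9 at index 2 → [5, 13, 9] (no swap needed)
Insert 20:
  append 20 at index 3 → [5, 13, 9, 20] (no swap needed)
Insert 12:
  append 12 at index 4 → [5, 13, 9, 20, 12]
  12 < parent 13 at index 1, swap → [5, 12, 9, 20, 13]
Insert -9:
  append -9 at index 5 → [5, 12, 9, 20, 13, -9]
  -9 < parent 9 at index 2, swap → [5, 12, -9, 20, 13, 9]
  -9 < parent 5 at index 0, swap → [-9, 12, 5, 20, 13, 9]
Insert -20:
  append -20 at index 6 → [-9, 12, 5, 20, 13, 9, -20]
  -20 < parent 5 at index 2, swap → [-9, 12, -20, 20, 13, 9, 5]
  -20 < parent -9 at index 0, swap → [-20, 12, -9, 20, 13, 9, 5]
Insert 15:
  append 15 at index 7 → [-20, 12, -9, 20, 13, 9, 5, 15]
  15 < parent 20 at index 3, swap → [-20, 12, -9, 15, 13, 9, 5, 20]
Insert 11:
  append 11 at index 8 → [-20, 12, -9, 15, 13, 9, 5, 20, 11]
  11 < parent 15 at index 3, swap → [-20, 12, -9, 11, 13, 9, 5, 20, 15]
  11 < parent 12 at index 1, swap → [-20, 11, -9, 12, 13, 9, 5, 20, 15]
Insert -6:
  append -6 at index 9 → [-20, 11, -9, 12, 13, 9, 5, 20, 15, -6]
  -6 < parent 13 at index 4, swap → [-20, 11, -9, 12, -6, 9, 5, 20, 15, 13]
  -6 < parent 11 at index 1, swap → [-20, -6, -9, 12, 11, 9, 5, 20, 15, 13]
Insert -18:
  append -18 at index 10 → [-20, -6, -9, 12, 11, 9, 5, 20, 15, 13, -18]
  -18 < parent 11 at index 4, swap → [-20, -6, -9, 12, -18, 9, 5, 20, 15, 13, 11]
  -18 < parent -6 at index 1, swap → [-20, -18, -9, 12, -6, 9, 5, 20, 15, 13, 11]
Insert 10:
  append 10 at index 11 → [-20, -18, -9, 12, -6, 9, 5, 20, 15, 13, 11, 10] (no swap needed)

[-20, -18, -9, 12, -6, 9, 5, 20, 15, 13, 11, 10]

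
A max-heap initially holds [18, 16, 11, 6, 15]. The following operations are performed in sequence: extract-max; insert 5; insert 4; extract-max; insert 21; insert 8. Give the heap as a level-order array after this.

extract-max → returns 18:
  remove root 18; move last element 15 to root → [15, 16, 11, 6]
  15 vs larger child 16 at index 1, swap → [16, 15, 11, 6]
insert 5:
  append 5 at index 4 → [16, 15, 11, 6, 5] (no swap needed)
insert 4:
  append 4 at index 5 → [16, 15, 11, 6, 5, 4] (no swap needed)
extract-max → returns 16:
  remove root 16; move last element 4 to root → [4, 15, 11, 6, 5]
  4 vs larger child 15 at index 1, swap → [15, 4, 11, 6, 5]
  4 vs larger child 6 at index 3, swap → [15, 6, 11, 4, 5]
insert 21:
  append 21 at index 5 → [15, 6, 11, 4, 5, 21]
  21 > parent 11 at index 2, swap → [15, 6, 21, 4, 5, 11]
  21 > parent 15 at index 0, swap → [21, 6, 15, 4, 5, 11]
insert 8:
  append 8 at index 6 → [21, 6, 15, 4, 5, 11, 8] (no swap needed)

[21, 6, 15, 4, 5, 11, 8]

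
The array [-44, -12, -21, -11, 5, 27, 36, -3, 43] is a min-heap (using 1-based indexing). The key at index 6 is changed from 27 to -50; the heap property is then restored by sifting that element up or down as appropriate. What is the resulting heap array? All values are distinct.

[-50, -12, -44, -11, 5, -21, 36, -3, 43]

set index 6 from 27 to -50 → [-44, -12, -21, -11, 5, -50, 36, -3, 43]
-50 < parent -21 at index 3, swap → [-44, -12, -50, -11, 5, -21, 36, -3, 43]
-50 < parent -44 at index 1, swap → [-50, -12, -44, -11, 5, -21, 36, -3, 43]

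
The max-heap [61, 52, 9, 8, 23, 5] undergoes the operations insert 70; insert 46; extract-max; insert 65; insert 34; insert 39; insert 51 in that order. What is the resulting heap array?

insert 70:
  append 70 at index 6 → [61, 52, 9, 8, 23, 5, 70]
  70 > parent 9 at index 2, swap → [61, 52, 70, 8, 23, 5, 9]
  70 > parent 61 at index 0, swap → [70, 52, 61, 8, 23, 5, 9]
insert 46:
  append 46 at index 7 → [70, 52, 61, 8, 23, 5, 9, 46]
  46 > parent 8 at index 3, swap → [70, 52, 61, 46, 23, 5, 9, 8]
extract-max → returns 70:
  remove root 70; move last element 8 to root → [8, 52, 61, 46, 23, 5, 9]
  8 vs larger child 61 at index 2, swap → [61, 52, 8, 46, 23, 5, 9]
  8 vs larger child 9 at index 6, swap → [61, 52, 9, 46, 23, 5, 8]
insert 65:
  append 65 at index 7 → [61, 52, 9, 46, 23, 5, 8, 65]
  65 > parent 46 at index 3, swap → [61, 52, 9, 65, 23, 5, 8, 46]
  65 > parent 52 at index 1, swap → [61, 65, 9, 52, 23, 5, 8, 46]
  65 > parent 61 at index 0, swap → [65, 61, 9, 52, 23, 5, 8, 46]
insert 34:
  append 34 at index 8 → [65, 61, 9, 52, 23, 5, 8, 46, 34] (no swap needed)
insert 39:
  append 39 at index 9 → [65, 61, 9, 52, 23, 5, 8, 46, 34, 39]
  39 > parent 23 at index 4, swap → [65, 61, 9, 52, 39, 5, 8, 46, 34, 23]
insert 51:
  append 51 at index 10 → [65, 61, 9, 52, 39, 5, 8, 46, 34, 23, 51]
  51 > parent 39 at index 4, swap → [65, 61, 9, 52, 51, 5, 8, 46, 34, 23, 39]

[65, 61, 9, 52, 51, 5, 8, 46, 34, 23, 39]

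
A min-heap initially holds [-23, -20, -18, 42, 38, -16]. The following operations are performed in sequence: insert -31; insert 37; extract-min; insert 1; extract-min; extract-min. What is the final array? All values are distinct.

insert -31:
  append -31 at index 6 → [-23, -20, -18, 42, 38, -16, -31]
  -31 < parent -18 at index 2, swap → [-23, -20, -31, 42, 38, -16, -18]
  -31 < parent -23 at index 0, swap → [-31, -20, -23, 42, 38, -16, -18]
insert 37:
  append 37 at index 7 → [-31, -20, -23, 42, 38, -16, -18, 37]
  37 < parent 42 at index 3, swap → [-31, -20, -23, 37, 38, -16, -18, 42]
extract-min → returns -31:
  remove root -31; move last element 42 to root → [42, -20, -23, 37, 38, -16, -18]
  42 vs smaller child -23 at index 2, swap → [-23, -20, 42, 37, 38, -16, -18]
  42 vs smaller child -18 at index 6, swap → [-23, -20, -18, 37, 38, -16, 42]
insert 1:
  append 1 at index 7 → [-23, -20, -18, 37, 38, -16, 42, 1]
  1 < parent 37 at index 3, swap → [-23, -20, -18, 1, 38, -16, 42, 37]
extract-min → returns -23:
  remove root -23; move last element 37 to root → [37, -20, -18, 1, 38, -16, 42]
  37 vs smaller child -20 at index 1, swap → [-20, 37, -18, 1, 38, -16, 42]
  37 vs smaller child 1 at index 3, swap → [-20, 1, -18, 37, 38, -16, 42]
extract-min → returns -20:
  remove root -20; move last element 42 to root → [42, 1, -18, 37, 38, -16]
  42 vs smaller child -18 at index 2, swap → [-18, 1, 42, 37, 38, -16]
  42 vs only child -16 at index 5, swap → [-18, 1, -16, 37, 38, 42]

[-18, 1, -16, 37, 38, 42]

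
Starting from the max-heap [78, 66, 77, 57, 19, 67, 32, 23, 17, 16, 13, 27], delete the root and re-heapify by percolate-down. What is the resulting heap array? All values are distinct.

[77, 66, 67, 57, 19, 27, 32, 23, 17, 16, 13]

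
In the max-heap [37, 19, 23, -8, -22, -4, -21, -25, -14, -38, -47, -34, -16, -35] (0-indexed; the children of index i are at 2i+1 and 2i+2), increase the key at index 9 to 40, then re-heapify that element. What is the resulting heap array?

[40, 37, 23, -8, 19, -4, -21, -25, -14, -22, -47, -34, -16, -35]

set index 9 from -38 to 40 → [37, 19, 23, -8, -22, -4, -21, -25, -14, 40, -47, -34, -16, -35]
40 > parent -22 at index 4, swap → [37, 19, 23, -8, 40, -4, -21, -25, -14, -22, -47, -34, -16, -35]
40 > parent 19 at index 1, swap → [37, 40, 23, -8, 19, -4, -21, -25, -14, -22, -47, -34, -16, -35]
40 > parent 37 at index 0, swap → [40, 37, 23, -8, 19, -4, -21, -25, -14, -22, -47, -34, -16, -35]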